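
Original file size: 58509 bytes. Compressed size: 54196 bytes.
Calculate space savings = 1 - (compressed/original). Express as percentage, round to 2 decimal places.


ratio = compressed/original = 54196/58509 = 0.926285
savings = 1 - ratio = 1 - 0.926285 = 0.073715
as a percentage: 0.073715 * 100 = 7.37%

Space savings = 1 - 54196/58509 = 7.37%


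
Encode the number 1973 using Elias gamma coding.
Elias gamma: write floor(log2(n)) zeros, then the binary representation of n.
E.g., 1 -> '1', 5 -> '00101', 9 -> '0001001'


num_bits = floor(log2(1973)) + 1 = 11
leading_zeros = num_bits - 1 = 10
binary(1973) = 11110110101

Elias gamma(1973) = '0000000000' + '11110110101' = 000000000011110110101 (21 bits)


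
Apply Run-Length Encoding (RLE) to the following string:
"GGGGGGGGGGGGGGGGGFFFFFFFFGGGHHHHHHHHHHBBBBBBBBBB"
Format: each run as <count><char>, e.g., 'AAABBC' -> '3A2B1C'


Scanning runs left to right:
  i=0: run of 'G' x 17 -> '17G'
  i=17: run of 'F' x 8 -> '8F'
  i=25: run of 'G' x 3 -> '3G'
  i=28: run of 'H' x 10 -> '10H'
  i=38: run of 'B' x 10 -> '10B'

RLE = 17G8F3G10H10B


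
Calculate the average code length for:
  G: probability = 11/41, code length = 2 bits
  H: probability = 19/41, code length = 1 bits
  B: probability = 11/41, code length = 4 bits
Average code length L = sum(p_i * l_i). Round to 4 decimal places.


Weighted contributions p_i * l_i:
  G: (11/41) * 2 = 22/41
  H: (19/41) * 1 = 19/41
  B: (11/41) * 4 = 44/41
Sum = (22 + 19 + 44)/41 = 85/41

L = 85/41 = 2.0732 bits/symbol


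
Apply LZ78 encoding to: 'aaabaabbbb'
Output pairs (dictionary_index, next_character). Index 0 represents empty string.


LZ78 encoding steps:
Dictionary: {0: ''}
Step 1: w='' (idx 0), next='a' -> output (0, 'a'), add 'a' as idx 1
Step 2: w='a' (idx 1), next='a' -> output (1, 'a'), add 'aa' as idx 2
Step 3: w='' (idx 0), next='b' -> output (0, 'b'), add 'b' as idx 3
Step 4: w='aa' (idx 2), next='b' -> output (2, 'b'), add 'aab' as idx 4
Step 5: w='b' (idx 3), next='b' -> output (3, 'b'), add 'bb' as idx 5
Step 6: w='b' (idx 3), end of input -> output (3, '')


Encoded: [(0, 'a'), (1, 'a'), (0, 'b'), (2, 'b'), (3, 'b'), (3, '')]


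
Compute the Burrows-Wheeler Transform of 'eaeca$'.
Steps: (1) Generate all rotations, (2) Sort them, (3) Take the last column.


Rotations (sorted):
  0: $eaeca -> last char: a
  1: a$eaec -> last char: c
  2: aeca$e -> last char: e
  3: ca$eae -> last char: e
  4: eaeca$ -> last char: $
  5: eca$ea -> last char: a


BWT = acee$a


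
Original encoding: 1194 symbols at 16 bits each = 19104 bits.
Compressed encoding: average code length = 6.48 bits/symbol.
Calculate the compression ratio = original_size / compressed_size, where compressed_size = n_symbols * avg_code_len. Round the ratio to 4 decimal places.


original_size = n_symbols * orig_bits = 1194 * 16 = 19104 bits
compressed_size = n_symbols * avg_code_len = 1194 * 6.48 = 7737.12 bits
ratio = original_size / compressed_size = 19104 / 7737.12 = 2.4691

Compression ratio = 2.4691


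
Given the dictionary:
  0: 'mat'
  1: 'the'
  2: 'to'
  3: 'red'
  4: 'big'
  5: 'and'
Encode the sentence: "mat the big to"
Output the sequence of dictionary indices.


Look up each word in the dictionary:
  'mat' -> 0
  'the' -> 1
  'big' -> 4
  'to' -> 2

Encoded: [0, 1, 4, 2]


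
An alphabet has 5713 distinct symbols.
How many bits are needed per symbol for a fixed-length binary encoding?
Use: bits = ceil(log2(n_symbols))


log2(5713) = 12.48
Bracket: 2^12 = 4096 < 5713 <= 2^13 = 8192
So ceil(log2(5713)) = 13

bits = ceil(log2(5713)) = ceil(12.48) = 13 bits


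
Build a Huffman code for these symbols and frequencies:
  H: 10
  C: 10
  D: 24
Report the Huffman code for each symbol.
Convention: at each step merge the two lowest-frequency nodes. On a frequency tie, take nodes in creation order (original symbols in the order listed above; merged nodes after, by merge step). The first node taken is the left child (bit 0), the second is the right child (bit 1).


Huffman tree construction:
Step 1: Merge H(10) + C(10) = 20
Step 2: Merge (H+C)(20) + D(24) = 44
Read each symbol's code off the tree from the root (left child = 0, right child = 1).

Codes:
  H: 00 (length 2)
  C: 01 (length 2)
  D: 1 (length 1)
Average code length: 64/44 = 1.4545 bits/symbol


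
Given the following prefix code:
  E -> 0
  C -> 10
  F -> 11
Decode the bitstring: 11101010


Decoding step by step:
Bits 11 -> F
Bits 10 -> C
Bits 10 -> C
Bits 10 -> C


Decoded message: FCCC


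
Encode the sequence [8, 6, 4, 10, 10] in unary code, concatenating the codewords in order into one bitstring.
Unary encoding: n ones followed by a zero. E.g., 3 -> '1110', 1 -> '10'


Encode each number as n ones followed by a terminating 0:
  8 -> 111111110 (9 bits)
  6 -> 1111110 (7 bits)
  4 -> 11110 (5 bits)
  10 -> 11111111110 (11 bits)
  10 -> 11111111110 (11 bits)
Total length = 9 + 7 + 5 + 11 + 11 = 43 bits.

Unary([8, 6, 4, 10, 10]) = 1111111101111110111101111111111011111111110 (43 bits)


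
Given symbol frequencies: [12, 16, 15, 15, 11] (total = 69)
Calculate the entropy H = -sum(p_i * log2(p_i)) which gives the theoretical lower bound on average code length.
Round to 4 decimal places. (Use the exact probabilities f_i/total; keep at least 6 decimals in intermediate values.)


Per-symbol terms -p_i * log2(p_i) with p_i = f_i/69:
  p = 12/69 = 0.173913: log2(p) = -2.523562, -p*log2(p) = 0.438880
  p = 16/69 = 0.231884: log2(p) = -2.108524, -p*log2(p) = 0.488933
  p = 15/69 = 0.217391: log2(p) = -2.201634, -p*log2(p) = 0.478616
  p = 15/69 = 0.217391: log2(p) = -2.201634, -p*log2(p) = 0.478616
  p = 11/69 = 0.159420: log2(p) = -2.649093, -p*log2(p) = 0.422319
H = 0.438880 + 0.488933 + 0.478616 + 0.478616 + 0.422319 = 2.307364

H = 2.3074 bits/symbol


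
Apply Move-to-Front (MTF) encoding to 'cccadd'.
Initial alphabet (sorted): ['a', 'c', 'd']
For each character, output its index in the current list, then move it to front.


MTF encoding:
'c': index 1 in ['a', 'c', 'd'] -> ['c', 'a', 'd']
'c': index 0 in ['c', 'a', 'd'] -> ['c', 'a', 'd']
'c': index 0 in ['c', 'a', 'd'] -> ['c', 'a', 'd']
'a': index 1 in ['c', 'a', 'd'] -> ['a', 'c', 'd']
'd': index 2 in ['a', 'c', 'd'] -> ['d', 'a', 'c']
'd': index 0 in ['d', 'a', 'c'] -> ['d', 'a', 'c']


Output: [1, 0, 0, 1, 2, 0]


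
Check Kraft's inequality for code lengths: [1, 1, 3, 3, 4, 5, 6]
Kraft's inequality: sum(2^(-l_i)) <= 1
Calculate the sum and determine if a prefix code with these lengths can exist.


Sum = 2^(-1) + 2^(-1) + 2^(-3) + 2^(-3) + 2^(-4) + 2^(-5) + 2^(-6)
    = 0.5 + 0.5 + 0.125 + 0.125 + 0.0625 + 0.03125 + 0.015625
    = 87/64 = 1.359375
Since 1.359375 > 1, Kraft's inequality is NOT satisfied.
A prefix code with these lengths CANNOT exist.

Kraft sum = 1.359375. Not satisfied.


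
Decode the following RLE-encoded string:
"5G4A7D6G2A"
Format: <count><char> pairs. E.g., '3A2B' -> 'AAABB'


Expanding each <count><char> pair:
  5G -> 'GGGGG'
  4A -> 'AAAA'
  7D -> 'DDDDDDD'
  6G -> 'GGGGGG'
  2A -> 'AA'

Decoded = GGGGGAAAADDDDDDDGGGGGGAA


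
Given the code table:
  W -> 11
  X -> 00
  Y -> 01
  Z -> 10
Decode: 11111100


Decoding:
11 -> W
11 -> W
11 -> W
00 -> X


Result: WWWX


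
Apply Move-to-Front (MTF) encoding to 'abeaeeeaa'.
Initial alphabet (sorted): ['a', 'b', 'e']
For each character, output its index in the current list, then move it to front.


MTF encoding:
'a': index 0 in ['a', 'b', 'e'] -> ['a', 'b', 'e']
'b': index 1 in ['a', 'b', 'e'] -> ['b', 'a', 'e']
'e': index 2 in ['b', 'a', 'e'] -> ['e', 'b', 'a']
'a': index 2 in ['e', 'b', 'a'] -> ['a', 'e', 'b']
'e': index 1 in ['a', 'e', 'b'] -> ['e', 'a', 'b']
'e': index 0 in ['e', 'a', 'b'] -> ['e', 'a', 'b']
'e': index 0 in ['e', 'a', 'b'] -> ['e', 'a', 'b']
'a': index 1 in ['e', 'a', 'b'] -> ['a', 'e', 'b']
'a': index 0 in ['a', 'e', 'b'] -> ['a', 'e', 'b']


Output: [0, 1, 2, 2, 1, 0, 0, 1, 0]


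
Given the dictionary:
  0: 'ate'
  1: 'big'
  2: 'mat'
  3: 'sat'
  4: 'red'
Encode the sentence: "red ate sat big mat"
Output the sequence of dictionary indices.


Look up each word in the dictionary:
  'red' -> 4
  'ate' -> 0
  'sat' -> 3
  'big' -> 1
  'mat' -> 2

Encoded: [4, 0, 3, 1, 2]


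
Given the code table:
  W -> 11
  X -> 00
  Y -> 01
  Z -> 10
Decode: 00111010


Decoding:
00 -> X
11 -> W
10 -> Z
10 -> Z


Result: XWZZ


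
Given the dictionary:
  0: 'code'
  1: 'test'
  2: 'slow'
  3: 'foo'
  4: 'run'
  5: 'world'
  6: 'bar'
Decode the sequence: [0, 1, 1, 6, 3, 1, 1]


Look up each index in the dictionary:
  0 -> 'code'
  1 -> 'test'
  1 -> 'test'
  6 -> 'bar'
  3 -> 'foo'
  1 -> 'test'
  1 -> 'test'

Decoded: "code test test bar foo test test"


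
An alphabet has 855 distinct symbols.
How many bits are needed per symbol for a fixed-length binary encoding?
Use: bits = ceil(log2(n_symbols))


log2(855) = 9.7398
Bracket: 2^9 = 512 < 855 <= 2^10 = 1024
So ceil(log2(855)) = 10

bits = ceil(log2(855)) = ceil(9.7398) = 10 bits


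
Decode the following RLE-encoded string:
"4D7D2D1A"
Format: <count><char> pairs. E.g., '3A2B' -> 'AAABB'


Expanding each <count><char> pair:
  4D -> 'DDDD'
  7D -> 'DDDDDDD'
  2D -> 'DD'
  1A -> 'A'

Decoded = DDDDDDDDDDDDDA


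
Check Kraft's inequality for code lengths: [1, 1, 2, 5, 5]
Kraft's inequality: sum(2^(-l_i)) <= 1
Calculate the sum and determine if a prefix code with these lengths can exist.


Sum = 2^(-1) + 2^(-1) + 2^(-2) + 2^(-5) + 2^(-5)
    = 0.5 + 0.5 + 0.25 + 0.03125 + 0.03125
    = 42/32 = 1.3125
Since 1.3125 > 1, Kraft's inequality is NOT satisfied.
A prefix code with these lengths CANNOT exist.

Kraft sum = 1.3125. Not satisfied.


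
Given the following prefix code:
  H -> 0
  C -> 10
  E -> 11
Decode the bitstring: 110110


Decoding step by step:
Bits 11 -> E
Bits 0 -> H
Bits 11 -> E
Bits 0 -> H


Decoded message: EHEH


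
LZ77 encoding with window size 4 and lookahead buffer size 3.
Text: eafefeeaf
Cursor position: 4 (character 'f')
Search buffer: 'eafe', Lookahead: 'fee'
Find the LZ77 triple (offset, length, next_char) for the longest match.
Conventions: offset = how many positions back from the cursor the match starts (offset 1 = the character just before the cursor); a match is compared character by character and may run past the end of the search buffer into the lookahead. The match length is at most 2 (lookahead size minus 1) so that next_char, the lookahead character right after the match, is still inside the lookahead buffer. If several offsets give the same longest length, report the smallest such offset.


Try each offset into the search buffer:
  offset=1 (pos 3, char 'e'): match length 0
  offset=2 (pos 2, char 'f'): match length 2
  offset=3 (pos 1, char 'a'): match length 0
  offset=4 (pos 0, char 'e'): match length 0
Longest match has length 2 at offset 2.
next_char = character at position 4 + 2 = 6 -> 'e'

Best match: offset=2, length=2 (matching 'fe' starting at position 2)
LZ77 triple: (2, 2, 'e')


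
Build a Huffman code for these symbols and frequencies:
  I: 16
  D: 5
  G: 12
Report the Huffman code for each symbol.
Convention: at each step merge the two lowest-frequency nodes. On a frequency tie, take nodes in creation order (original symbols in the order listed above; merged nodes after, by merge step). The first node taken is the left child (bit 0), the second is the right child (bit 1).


Huffman tree construction:
Step 1: Merge D(5) + G(12) = 17
Step 2: Merge I(16) + (D+G)(17) = 33
Read each symbol's code off the tree from the root (left child = 0, right child = 1).

Codes:
  I: 0 (length 1)
  D: 10 (length 2)
  G: 11 (length 2)
Average code length: 50/33 = 1.5152 bits/symbol


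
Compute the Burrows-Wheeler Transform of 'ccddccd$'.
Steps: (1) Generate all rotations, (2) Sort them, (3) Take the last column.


Rotations (sorted):
  0: $ccddccd -> last char: d
  1: ccd$ccdd -> last char: d
  2: ccddccd$ -> last char: $
  3: cd$ccddc -> last char: c
  4: cddccd$c -> last char: c
  5: d$ccddcc -> last char: c
  6: dccd$ccd -> last char: d
  7: ddccd$cc -> last char: c


BWT = dd$cccdc


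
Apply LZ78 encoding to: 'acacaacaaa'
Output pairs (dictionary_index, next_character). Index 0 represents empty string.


LZ78 encoding steps:
Dictionary: {0: ''}
Step 1: w='' (idx 0), next='a' -> output (0, 'a'), add 'a' as idx 1
Step 2: w='' (idx 0), next='c' -> output (0, 'c'), add 'c' as idx 2
Step 3: w='a' (idx 1), next='c' -> output (1, 'c'), add 'ac' as idx 3
Step 4: w='a' (idx 1), next='a' -> output (1, 'a'), add 'aa' as idx 4
Step 5: w='c' (idx 2), next='a' -> output (2, 'a'), add 'ca' as idx 5
Step 6: w='aa' (idx 4), end of input -> output (4, '')


Encoded: [(0, 'a'), (0, 'c'), (1, 'c'), (1, 'a'), (2, 'a'), (4, '')]


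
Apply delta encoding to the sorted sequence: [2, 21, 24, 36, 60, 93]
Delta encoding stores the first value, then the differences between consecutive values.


First value: 2
Deltas:
  21 - 2 = 19
  24 - 21 = 3
  36 - 24 = 12
  60 - 36 = 24
  93 - 60 = 33


Delta encoded: [2, 19, 3, 12, 24, 33]


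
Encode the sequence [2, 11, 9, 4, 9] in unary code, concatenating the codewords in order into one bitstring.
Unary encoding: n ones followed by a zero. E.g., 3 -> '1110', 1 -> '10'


Encode each number as n ones followed by a terminating 0:
  2 -> 110 (3 bits)
  11 -> 111111111110 (12 bits)
  9 -> 1111111110 (10 bits)
  4 -> 11110 (5 bits)
  9 -> 1111111110 (10 bits)
Total length = 3 + 12 + 10 + 5 + 10 = 40 bits.

Unary([2, 11, 9, 4, 9]) = 1101111111111101111111110111101111111110 (40 bits)


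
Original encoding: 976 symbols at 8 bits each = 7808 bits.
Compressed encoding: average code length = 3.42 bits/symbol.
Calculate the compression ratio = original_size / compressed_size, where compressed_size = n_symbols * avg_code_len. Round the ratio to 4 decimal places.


original_size = n_symbols * orig_bits = 976 * 8 = 7808 bits
compressed_size = n_symbols * avg_code_len = 976 * 3.42 = 3337.92 bits
ratio = original_size / compressed_size = 7808 / 3337.92 = 2.3392

Compression ratio = 2.3392


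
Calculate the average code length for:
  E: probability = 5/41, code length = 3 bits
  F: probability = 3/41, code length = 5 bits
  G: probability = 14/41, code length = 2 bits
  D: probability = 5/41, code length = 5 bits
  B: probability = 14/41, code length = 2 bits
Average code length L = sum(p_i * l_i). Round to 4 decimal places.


Weighted contributions p_i * l_i:
  E: (5/41) * 3 = 15/41
  F: (3/41) * 5 = 15/41
  G: (14/41) * 2 = 28/41
  D: (5/41) * 5 = 25/41
  B: (14/41) * 2 = 28/41
Sum = (15 + 15 + 28 + 25 + 28)/41 = 111/41

L = 111/41 = 2.7073 bits/symbol


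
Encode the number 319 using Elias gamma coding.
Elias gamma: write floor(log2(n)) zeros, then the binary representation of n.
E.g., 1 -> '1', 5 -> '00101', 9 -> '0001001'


num_bits = floor(log2(319)) + 1 = 9
leading_zeros = num_bits - 1 = 8
binary(319) = 100111111

Elias gamma(319) = '00000000' + '100111111' = 00000000100111111 (17 bits)


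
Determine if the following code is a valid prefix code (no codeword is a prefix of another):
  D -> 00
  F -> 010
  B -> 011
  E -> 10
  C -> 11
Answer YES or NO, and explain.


Checking each pair (does one codeword prefix another?):
  D='00' vs F='010': no prefix
  D='00' vs B='011': no prefix
  D='00' vs E='10': no prefix
  D='00' vs C='11': no prefix
  F='010' vs D='00': no prefix
  F='010' vs B='011': no prefix
  F='010' vs E='10': no prefix
  F='010' vs C='11': no prefix
  B='011' vs D='00': no prefix
  B='011' vs F='010': no prefix
  B='011' vs E='10': no prefix
  B='011' vs C='11': no prefix
  E='10' vs D='00': no prefix
  E='10' vs F='010': no prefix
  E='10' vs B='011': no prefix
  E='10' vs C='11': no prefix
  C='11' vs D='00': no prefix
  C='11' vs F='010': no prefix
  C='11' vs B='011': no prefix
  C='11' vs E='10': no prefix
No violation found over all pairs.

YES -- this is a valid prefix code. No codeword is a prefix of any other codeword.


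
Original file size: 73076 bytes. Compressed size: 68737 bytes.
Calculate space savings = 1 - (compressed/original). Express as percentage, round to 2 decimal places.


ratio = compressed/original = 68737/73076 = 0.940623
savings = 1 - ratio = 1 - 0.940623 = 0.059377
as a percentage: 0.059377 * 100 = 5.94%

Space savings = 1 - 68737/73076 = 5.94%


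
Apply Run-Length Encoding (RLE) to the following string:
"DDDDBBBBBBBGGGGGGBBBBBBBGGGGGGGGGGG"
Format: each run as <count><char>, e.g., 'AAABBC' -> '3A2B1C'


Scanning runs left to right:
  i=0: run of 'D' x 4 -> '4D'
  i=4: run of 'B' x 7 -> '7B'
  i=11: run of 'G' x 6 -> '6G'
  i=17: run of 'B' x 7 -> '7B'
  i=24: run of 'G' x 11 -> '11G'

RLE = 4D7B6G7B11G


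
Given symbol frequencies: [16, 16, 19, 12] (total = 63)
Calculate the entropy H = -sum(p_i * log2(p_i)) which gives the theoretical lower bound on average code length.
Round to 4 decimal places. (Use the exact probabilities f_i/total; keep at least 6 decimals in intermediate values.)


Per-symbol terms -p_i * log2(p_i) with p_i = f_i/63:
  p = 16/63 = 0.253968: log2(p) = -1.977280, -p*log2(p) = 0.502166
  p = 16/63 = 0.253968: log2(p) = -1.977280, -p*log2(p) = 0.502166
  p = 19/63 = 0.301587: log2(p) = -1.729352, -p*log2(p) = 0.521551
  p = 12/63 = 0.190476: log2(p) = -2.392317, -p*log2(p) = 0.455680
H = 0.502166 + 0.502166 + 0.521551 + 0.455680 = 1.981563

H = 1.9816 bits/symbol


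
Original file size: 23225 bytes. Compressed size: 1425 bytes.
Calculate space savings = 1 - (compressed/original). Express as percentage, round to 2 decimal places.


ratio = compressed/original = 1425/23225 = 0.061356
savings = 1 - ratio = 1 - 0.061356 = 0.938644
as a percentage: 0.938644 * 100 = 93.86%

Space savings = 1 - 1425/23225 = 93.86%


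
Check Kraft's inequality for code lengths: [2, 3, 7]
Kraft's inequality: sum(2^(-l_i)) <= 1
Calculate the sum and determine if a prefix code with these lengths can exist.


Sum = 2^(-2) + 2^(-3) + 2^(-7)
    = 0.25 + 0.125 + 0.0078125
    = 49/128 = 0.3828125
Since 0.3828125 <= 1, Kraft's inequality IS satisfied.
A prefix code with these lengths CAN exist.

Kraft sum = 0.3828125. Satisfied.


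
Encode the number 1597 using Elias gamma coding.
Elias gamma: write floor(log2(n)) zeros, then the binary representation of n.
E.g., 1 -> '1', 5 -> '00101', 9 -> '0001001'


num_bits = floor(log2(1597)) + 1 = 11
leading_zeros = num_bits - 1 = 10
binary(1597) = 11000111101

Elias gamma(1597) = '0000000000' + '11000111101' = 000000000011000111101 (21 bits)


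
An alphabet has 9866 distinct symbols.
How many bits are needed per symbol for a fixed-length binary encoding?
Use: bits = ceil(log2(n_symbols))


log2(9866) = 13.2682
Bracket: 2^13 = 8192 < 9866 <= 2^14 = 16384
So ceil(log2(9866)) = 14

bits = ceil(log2(9866)) = ceil(13.2682) = 14 bits


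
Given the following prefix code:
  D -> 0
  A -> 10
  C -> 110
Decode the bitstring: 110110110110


Decoding step by step:
Bits 110 -> C
Bits 110 -> C
Bits 110 -> C
Bits 110 -> C


Decoded message: CCCC


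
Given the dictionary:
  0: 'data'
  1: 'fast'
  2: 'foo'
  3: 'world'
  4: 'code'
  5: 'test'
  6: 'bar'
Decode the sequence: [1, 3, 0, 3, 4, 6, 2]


Look up each index in the dictionary:
  1 -> 'fast'
  3 -> 'world'
  0 -> 'data'
  3 -> 'world'
  4 -> 'code'
  6 -> 'bar'
  2 -> 'foo'

Decoded: "fast world data world code bar foo"


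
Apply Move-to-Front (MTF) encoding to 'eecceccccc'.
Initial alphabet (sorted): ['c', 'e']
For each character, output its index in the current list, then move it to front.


MTF encoding:
'e': index 1 in ['c', 'e'] -> ['e', 'c']
'e': index 0 in ['e', 'c'] -> ['e', 'c']
'c': index 1 in ['e', 'c'] -> ['c', 'e']
'c': index 0 in ['c', 'e'] -> ['c', 'e']
'e': index 1 in ['c', 'e'] -> ['e', 'c']
'c': index 1 in ['e', 'c'] -> ['c', 'e']
'c': index 0 in ['c', 'e'] -> ['c', 'e']
'c': index 0 in ['c', 'e'] -> ['c', 'e']
'c': index 0 in ['c', 'e'] -> ['c', 'e']
'c': index 0 in ['c', 'e'] -> ['c', 'e']


Output: [1, 0, 1, 0, 1, 1, 0, 0, 0, 0]


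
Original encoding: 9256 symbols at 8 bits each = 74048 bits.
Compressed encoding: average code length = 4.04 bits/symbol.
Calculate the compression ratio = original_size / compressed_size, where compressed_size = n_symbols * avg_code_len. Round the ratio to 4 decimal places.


original_size = n_symbols * orig_bits = 9256 * 8 = 74048 bits
compressed_size = n_symbols * avg_code_len = 9256 * 4.04 = 37394.24 bits
ratio = original_size / compressed_size = 74048 / 37394.24 = 1.9802

Compression ratio = 1.9802


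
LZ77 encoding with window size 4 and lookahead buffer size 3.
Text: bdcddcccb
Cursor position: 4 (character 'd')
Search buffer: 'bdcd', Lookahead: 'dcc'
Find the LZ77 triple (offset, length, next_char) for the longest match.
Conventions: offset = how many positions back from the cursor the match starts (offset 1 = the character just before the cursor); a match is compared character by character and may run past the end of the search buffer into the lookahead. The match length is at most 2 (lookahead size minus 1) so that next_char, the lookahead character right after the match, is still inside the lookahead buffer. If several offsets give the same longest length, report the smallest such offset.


Try each offset into the search buffer:
  offset=1 (pos 3, char 'd'): match length 1
  offset=2 (pos 2, char 'c'): match length 0
  offset=3 (pos 1, char 'd'): match length 2
  offset=4 (pos 0, char 'b'): match length 0
Longest match has length 2 at offset 3.
next_char = character at position 4 + 2 = 6 -> 'c'

Best match: offset=3, length=2 (matching 'dc' starting at position 1)
LZ77 triple: (3, 2, 'c')


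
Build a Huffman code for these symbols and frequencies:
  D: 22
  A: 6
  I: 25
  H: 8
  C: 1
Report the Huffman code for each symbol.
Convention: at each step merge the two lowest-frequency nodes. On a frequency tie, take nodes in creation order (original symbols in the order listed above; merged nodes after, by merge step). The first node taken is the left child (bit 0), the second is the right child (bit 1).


Huffman tree construction:
Step 1: Merge C(1) + A(6) = 7
Step 2: Merge (C+A)(7) + H(8) = 15
Step 3: Merge ((C+A)+H)(15) + D(22) = 37
Step 4: Merge I(25) + (((C+A)+H)+D)(37) = 62
Read each symbol's code off the tree from the root (left child = 0, right child = 1).

Codes:
  D: 11 (length 2)
  A: 1001 (length 4)
  I: 0 (length 1)
  H: 101 (length 3)
  C: 1000 (length 4)
Average code length: 121/62 = 1.9516 bits/symbol


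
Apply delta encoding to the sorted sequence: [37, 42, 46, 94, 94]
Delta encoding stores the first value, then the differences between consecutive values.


First value: 37
Deltas:
  42 - 37 = 5
  46 - 42 = 4
  94 - 46 = 48
  94 - 94 = 0


Delta encoded: [37, 5, 4, 48, 0]


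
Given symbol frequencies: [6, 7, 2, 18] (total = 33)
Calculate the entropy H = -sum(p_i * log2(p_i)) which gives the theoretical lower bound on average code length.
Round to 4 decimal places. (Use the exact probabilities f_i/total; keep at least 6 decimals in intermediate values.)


Per-symbol terms -p_i * log2(p_i) with p_i = f_i/33:
  p = 6/33 = 0.181818: log2(p) = -2.459432, -p*log2(p) = 0.447169
  p = 7/33 = 0.212121: log2(p) = -2.237039, -p*log2(p) = 0.474523
  p = 2/33 = 0.060606: log2(p) = -4.044394, -p*log2(p) = 0.245115
  p = 18/33 = 0.545455: log2(p) = -0.874469, -p*log2(p) = 0.476983
H = 0.447169 + 0.474523 + 0.245115 + 0.476983 = 1.643790

H = 1.6438 bits/symbol


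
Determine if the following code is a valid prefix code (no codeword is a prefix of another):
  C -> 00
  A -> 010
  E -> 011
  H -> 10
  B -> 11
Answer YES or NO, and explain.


Checking each pair (does one codeword prefix another?):
  C='00' vs A='010': no prefix
  C='00' vs E='011': no prefix
  C='00' vs H='10': no prefix
  C='00' vs B='11': no prefix
  A='010' vs C='00': no prefix
  A='010' vs E='011': no prefix
  A='010' vs H='10': no prefix
  A='010' vs B='11': no prefix
  E='011' vs C='00': no prefix
  E='011' vs A='010': no prefix
  E='011' vs H='10': no prefix
  E='011' vs B='11': no prefix
  H='10' vs C='00': no prefix
  H='10' vs A='010': no prefix
  H='10' vs E='011': no prefix
  H='10' vs B='11': no prefix
  B='11' vs C='00': no prefix
  B='11' vs A='010': no prefix
  B='11' vs E='011': no prefix
  B='11' vs H='10': no prefix
No violation found over all pairs.

YES -- this is a valid prefix code. No codeword is a prefix of any other codeword.


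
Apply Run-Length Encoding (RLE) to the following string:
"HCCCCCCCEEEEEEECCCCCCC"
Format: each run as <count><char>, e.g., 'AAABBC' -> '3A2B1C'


Scanning runs left to right:
  i=0: run of 'H' x 1 -> '1H'
  i=1: run of 'C' x 7 -> '7C'
  i=8: run of 'E' x 7 -> '7E'
  i=15: run of 'C' x 7 -> '7C'

RLE = 1H7C7E7C


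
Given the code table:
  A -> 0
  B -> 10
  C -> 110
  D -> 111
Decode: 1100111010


Decoding:
110 -> C
0 -> A
111 -> D
0 -> A
10 -> B


Result: CADAB


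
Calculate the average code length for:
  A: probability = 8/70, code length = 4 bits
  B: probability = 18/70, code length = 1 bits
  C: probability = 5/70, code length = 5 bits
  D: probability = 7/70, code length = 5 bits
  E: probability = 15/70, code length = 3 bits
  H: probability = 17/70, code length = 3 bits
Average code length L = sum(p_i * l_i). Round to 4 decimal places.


Weighted contributions p_i * l_i:
  A: (8/70) * 4 = 32/70
  B: (18/70) * 1 = 18/70
  C: (5/70) * 5 = 25/70
  D: (7/70) * 5 = 35/70
  E: (15/70) * 3 = 45/70
  H: (17/70) * 3 = 51/70
Sum = (32 + 18 + 25 + 35 + 45 + 51)/70 = 206/70

L = 206/70 = 2.9429 bits/symbol


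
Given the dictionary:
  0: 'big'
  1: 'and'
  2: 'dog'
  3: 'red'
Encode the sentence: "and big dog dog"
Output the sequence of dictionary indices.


Look up each word in the dictionary:
  'and' -> 1
  'big' -> 0
  'dog' -> 2
  'dog' -> 2

Encoded: [1, 0, 2, 2]


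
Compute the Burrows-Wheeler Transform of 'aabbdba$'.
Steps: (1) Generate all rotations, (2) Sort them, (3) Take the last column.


Rotations (sorted):
  0: $aabbdba -> last char: a
  1: a$aabbdb -> last char: b
  2: aabbdba$ -> last char: $
  3: abbdba$a -> last char: a
  4: ba$aabbd -> last char: d
  5: bbdba$aa -> last char: a
  6: bdba$aab -> last char: b
  7: dba$aabb -> last char: b


BWT = ab$adabb


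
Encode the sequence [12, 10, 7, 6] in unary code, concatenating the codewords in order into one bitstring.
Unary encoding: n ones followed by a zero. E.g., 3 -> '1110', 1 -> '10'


Encode each number as n ones followed by a terminating 0:
  12 -> 1111111111110 (13 bits)
  10 -> 11111111110 (11 bits)
  7 -> 11111110 (8 bits)
  6 -> 1111110 (7 bits)
Total length = 13 + 11 + 8 + 7 = 39 bits.

Unary([12, 10, 7, 6]) = 111111111111011111111110111111101111110 (39 bits)


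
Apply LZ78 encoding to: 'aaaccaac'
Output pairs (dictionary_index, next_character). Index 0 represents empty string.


LZ78 encoding steps:
Dictionary: {0: ''}
Step 1: w='' (idx 0), next='a' -> output (0, 'a'), add 'a' as idx 1
Step 2: w='a' (idx 1), next='a' -> output (1, 'a'), add 'aa' as idx 2
Step 3: w='' (idx 0), next='c' -> output (0, 'c'), add 'c' as idx 3
Step 4: w='c' (idx 3), next='a' -> output (3, 'a'), add 'ca' as idx 4
Step 5: w='a' (idx 1), next='c' -> output (1, 'c'), add 'ac' as idx 5


Encoded: [(0, 'a'), (1, 'a'), (0, 'c'), (3, 'a'), (1, 'c')]


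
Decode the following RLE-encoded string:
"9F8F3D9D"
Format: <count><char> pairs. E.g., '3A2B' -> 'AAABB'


Expanding each <count><char> pair:
  9F -> 'FFFFFFFFF'
  8F -> 'FFFFFFFF'
  3D -> 'DDD'
  9D -> 'DDDDDDDDD'

Decoded = FFFFFFFFFFFFFFFFFDDDDDDDDDDDD


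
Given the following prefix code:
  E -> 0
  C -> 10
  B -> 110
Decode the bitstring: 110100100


Decoding step by step:
Bits 110 -> B
Bits 10 -> C
Bits 0 -> E
Bits 10 -> C
Bits 0 -> E


Decoded message: BCECE


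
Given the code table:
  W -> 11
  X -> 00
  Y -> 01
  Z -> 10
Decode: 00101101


Decoding:
00 -> X
10 -> Z
11 -> W
01 -> Y


Result: XZWY


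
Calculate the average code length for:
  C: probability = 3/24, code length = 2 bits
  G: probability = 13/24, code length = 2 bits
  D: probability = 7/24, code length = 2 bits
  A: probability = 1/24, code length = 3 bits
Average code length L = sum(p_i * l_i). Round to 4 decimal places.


Weighted contributions p_i * l_i:
  C: (3/24) * 2 = 6/24
  G: (13/24) * 2 = 26/24
  D: (7/24) * 2 = 14/24
  A: (1/24) * 3 = 3/24
Sum = (6 + 26 + 14 + 3)/24 = 49/24

L = 49/24 = 2.0417 bits/symbol


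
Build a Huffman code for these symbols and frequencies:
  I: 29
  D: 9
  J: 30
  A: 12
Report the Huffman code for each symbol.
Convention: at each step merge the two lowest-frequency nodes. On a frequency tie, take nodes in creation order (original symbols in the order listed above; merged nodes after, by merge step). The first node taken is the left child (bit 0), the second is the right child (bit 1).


Huffman tree construction:
Step 1: Merge D(9) + A(12) = 21
Step 2: Merge (D+A)(21) + I(29) = 50
Step 3: Merge J(30) + ((D+A)+I)(50) = 80
Read each symbol's code off the tree from the root (left child = 0, right child = 1).

Codes:
  I: 11 (length 2)
  D: 100 (length 3)
  J: 0 (length 1)
  A: 101 (length 3)
Average code length: 151/80 = 1.8875 bits/symbol


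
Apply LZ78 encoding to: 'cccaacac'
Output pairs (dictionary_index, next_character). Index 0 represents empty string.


LZ78 encoding steps:
Dictionary: {0: ''}
Step 1: w='' (idx 0), next='c' -> output (0, 'c'), add 'c' as idx 1
Step 2: w='c' (idx 1), next='c' -> output (1, 'c'), add 'cc' as idx 2
Step 3: w='' (idx 0), next='a' -> output (0, 'a'), add 'a' as idx 3
Step 4: w='a' (idx 3), next='c' -> output (3, 'c'), add 'ac' as idx 4
Step 5: w='ac' (idx 4), end of input -> output (4, '')


Encoded: [(0, 'c'), (1, 'c'), (0, 'a'), (3, 'c'), (4, '')]


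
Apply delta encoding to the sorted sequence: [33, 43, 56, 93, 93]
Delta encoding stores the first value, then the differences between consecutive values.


First value: 33
Deltas:
  43 - 33 = 10
  56 - 43 = 13
  93 - 56 = 37
  93 - 93 = 0


Delta encoded: [33, 10, 13, 37, 0]


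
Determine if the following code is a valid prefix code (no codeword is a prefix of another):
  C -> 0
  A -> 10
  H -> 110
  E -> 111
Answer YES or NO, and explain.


Checking each pair (does one codeword prefix another?):
  C='0' vs A='10': no prefix
  C='0' vs H='110': no prefix
  C='0' vs E='111': no prefix
  A='10' vs C='0': no prefix
  A='10' vs H='110': no prefix
  A='10' vs E='111': no prefix
  H='110' vs C='0': no prefix
  H='110' vs A='10': no prefix
  H='110' vs E='111': no prefix
  E='111' vs C='0': no prefix
  E='111' vs A='10': no prefix
  E='111' vs H='110': no prefix
No violation found over all pairs.

YES -- this is a valid prefix code. No codeword is a prefix of any other codeword.


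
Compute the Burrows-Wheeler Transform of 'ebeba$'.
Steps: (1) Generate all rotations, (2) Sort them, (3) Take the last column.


Rotations (sorted):
  0: $ebeba -> last char: a
  1: a$ebeb -> last char: b
  2: ba$ebe -> last char: e
  3: beba$e -> last char: e
  4: eba$eb -> last char: b
  5: ebeba$ -> last char: $


BWT = abeeb$


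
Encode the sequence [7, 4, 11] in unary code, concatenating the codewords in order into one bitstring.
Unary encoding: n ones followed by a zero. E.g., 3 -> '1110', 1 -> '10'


Encode each number as n ones followed by a terminating 0:
  7 -> 11111110 (8 bits)
  4 -> 11110 (5 bits)
  11 -> 111111111110 (12 bits)
Total length = 8 + 5 + 12 = 25 bits.

Unary([7, 4, 11]) = 1111111011110111111111110 (25 bits)


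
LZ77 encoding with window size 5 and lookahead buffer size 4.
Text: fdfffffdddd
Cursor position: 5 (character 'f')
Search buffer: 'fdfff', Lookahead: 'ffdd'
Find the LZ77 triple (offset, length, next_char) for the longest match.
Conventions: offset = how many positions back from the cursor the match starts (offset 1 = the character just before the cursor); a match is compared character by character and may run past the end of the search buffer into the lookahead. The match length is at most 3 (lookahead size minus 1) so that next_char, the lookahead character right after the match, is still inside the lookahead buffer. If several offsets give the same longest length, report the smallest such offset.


Try each offset into the search buffer:
  offset=1 (pos 4, char 'f'): match length 2
  offset=2 (pos 3, char 'f'): match length 2
  offset=3 (pos 2, char 'f'): match length 2
  offset=4 (pos 1, char 'd'): match length 0
  offset=5 (pos 0, char 'f'): match length 1
Longest match has length 2, found at offsets 1, 2, 3; take the smallest, offset 1.
next_char = character at position 5 + 2 = 7 -> 'd'

Best match: offset=1, length=2 (matching 'ff' starting at position 4)
LZ77 triple: (1, 2, 'd')


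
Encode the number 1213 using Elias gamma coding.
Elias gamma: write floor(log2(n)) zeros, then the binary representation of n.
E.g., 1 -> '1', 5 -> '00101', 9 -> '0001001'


num_bits = floor(log2(1213)) + 1 = 11
leading_zeros = num_bits - 1 = 10
binary(1213) = 10010111101

Elias gamma(1213) = '0000000000' + '10010111101' = 000000000010010111101 (21 bits)


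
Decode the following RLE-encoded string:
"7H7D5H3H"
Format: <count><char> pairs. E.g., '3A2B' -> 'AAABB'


Expanding each <count><char> pair:
  7H -> 'HHHHHHH'
  7D -> 'DDDDDDD'
  5H -> 'HHHHH'
  3H -> 'HHH'

Decoded = HHHHHHHDDDDDDDHHHHHHHH


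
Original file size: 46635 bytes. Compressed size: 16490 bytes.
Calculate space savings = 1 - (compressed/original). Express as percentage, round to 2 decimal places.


ratio = compressed/original = 16490/46635 = 0.353597
savings = 1 - ratio = 1 - 0.353597 = 0.646403
as a percentage: 0.646403 * 100 = 64.64%

Space savings = 1 - 16490/46635 = 64.64%


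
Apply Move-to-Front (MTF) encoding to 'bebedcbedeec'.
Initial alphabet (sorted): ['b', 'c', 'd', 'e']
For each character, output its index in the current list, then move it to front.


MTF encoding:
'b': index 0 in ['b', 'c', 'd', 'e'] -> ['b', 'c', 'd', 'e']
'e': index 3 in ['b', 'c', 'd', 'e'] -> ['e', 'b', 'c', 'd']
'b': index 1 in ['e', 'b', 'c', 'd'] -> ['b', 'e', 'c', 'd']
'e': index 1 in ['b', 'e', 'c', 'd'] -> ['e', 'b', 'c', 'd']
'd': index 3 in ['e', 'b', 'c', 'd'] -> ['d', 'e', 'b', 'c']
'c': index 3 in ['d', 'e', 'b', 'c'] -> ['c', 'd', 'e', 'b']
'b': index 3 in ['c', 'd', 'e', 'b'] -> ['b', 'c', 'd', 'e']
'e': index 3 in ['b', 'c', 'd', 'e'] -> ['e', 'b', 'c', 'd']
'd': index 3 in ['e', 'b', 'c', 'd'] -> ['d', 'e', 'b', 'c']
'e': index 1 in ['d', 'e', 'b', 'c'] -> ['e', 'd', 'b', 'c']
'e': index 0 in ['e', 'd', 'b', 'c'] -> ['e', 'd', 'b', 'c']
'c': index 3 in ['e', 'd', 'b', 'c'] -> ['c', 'e', 'd', 'b']


Output: [0, 3, 1, 1, 3, 3, 3, 3, 3, 1, 0, 3]


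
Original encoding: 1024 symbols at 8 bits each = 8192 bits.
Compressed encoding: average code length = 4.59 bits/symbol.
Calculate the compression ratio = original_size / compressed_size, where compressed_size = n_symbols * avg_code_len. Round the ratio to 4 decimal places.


original_size = n_symbols * orig_bits = 1024 * 8 = 8192 bits
compressed_size = n_symbols * avg_code_len = 1024 * 4.59 = 4700.16 bits
ratio = original_size / compressed_size = 8192 / 4700.16 = 1.7429

Compression ratio = 1.7429


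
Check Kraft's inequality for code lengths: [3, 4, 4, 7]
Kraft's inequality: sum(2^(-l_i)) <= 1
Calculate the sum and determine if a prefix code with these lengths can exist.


Sum = 2^(-3) + 2^(-4) + 2^(-4) + 2^(-7)
    = 0.125 + 0.0625 + 0.0625 + 0.0078125
    = 33/128 = 0.2578125
Since 0.2578125 <= 1, Kraft's inequality IS satisfied.
A prefix code with these lengths CAN exist.

Kraft sum = 0.2578125. Satisfied.


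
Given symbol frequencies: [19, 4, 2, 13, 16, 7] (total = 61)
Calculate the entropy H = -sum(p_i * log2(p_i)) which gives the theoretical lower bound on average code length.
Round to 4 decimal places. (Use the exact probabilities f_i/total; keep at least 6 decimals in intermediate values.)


Per-symbol terms -p_i * log2(p_i) with p_i = f_i/61:
  p = 19/61 = 0.311475: log2(p) = -1.682810, -p*log2(p) = 0.524154
  p = 4/61 = 0.065574: log2(p) = -3.930737, -p*log2(p) = 0.257753
  p = 2/61 = 0.032787: log2(p) = -4.930737, -p*log2(p) = 0.161664
  p = 13/61 = 0.213115: log2(p) = -2.230298, -p*log2(p) = 0.475309
  p = 16/61 = 0.262295: log2(p) = -1.930737, -p*log2(p) = 0.506423
  p = 7/61 = 0.114754: log2(p) = -3.123382, -p*log2(p) = 0.358421
H = 0.524154 + 0.257753 + 0.161664 + 0.475309 + 0.506423 + 0.358421 = 2.283724

H = 2.2837 bits/symbol


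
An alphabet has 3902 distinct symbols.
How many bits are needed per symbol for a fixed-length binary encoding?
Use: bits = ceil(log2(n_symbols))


log2(3902) = 11.93
Bracket: 2^11 = 2048 < 3902 <= 2^12 = 4096
So ceil(log2(3902)) = 12

bits = ceil(log2(3902)) = ceil(11.93) = 12 bits


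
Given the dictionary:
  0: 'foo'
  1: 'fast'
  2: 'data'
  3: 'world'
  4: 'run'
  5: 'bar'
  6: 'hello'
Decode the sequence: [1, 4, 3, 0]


Look up each index in the dictionary:
  1 -> 'fast'
  4 -> 'run'
  3 -> 'world'
  0 -> 'foo'

Decoded: "fast run world foo"


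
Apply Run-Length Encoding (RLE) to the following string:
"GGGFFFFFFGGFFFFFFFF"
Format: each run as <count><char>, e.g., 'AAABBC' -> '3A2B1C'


Scanning runs left to right:
  i=0: run of 'G' x 3 -> '3G'
  i=3: run of 'F' x 6 -> '6F'
  i=9: run of 'G' x 2 -> '2G'
  i=11: run of 'F' x 8 -> '8F'

RLE = 3G6F2G8F


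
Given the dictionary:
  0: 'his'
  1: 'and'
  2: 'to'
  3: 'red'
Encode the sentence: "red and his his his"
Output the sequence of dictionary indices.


Look up each word in the dictionary:
  'red' -> 3
  'and' -> 1
  'his' -> 0
  'his' -> 0
  'his' -> 0

Encoded: [3, 1, 0, 0, 0]


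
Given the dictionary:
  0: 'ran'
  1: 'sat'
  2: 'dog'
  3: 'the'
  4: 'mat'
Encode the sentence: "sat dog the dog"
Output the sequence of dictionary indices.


Look up each word in the dictionary:
  'sat' -> 1
  'dog' -> 2
  'the' -> 3
  'dog' -> 2

Encoded: [1, 2, 3, 2]


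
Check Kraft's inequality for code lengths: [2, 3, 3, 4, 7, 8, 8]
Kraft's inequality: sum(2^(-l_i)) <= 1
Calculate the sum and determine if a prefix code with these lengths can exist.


Sum = 2^(-2) + 2^(-3) + 2^(-3) + 2^(-4) + 2^(-7) + 2^(-8) + 2^(-8)
    = 0.25 + 0.125 + 0.125 + 0.0625 + 0.0078125 + 0.00390625 + 0.00390625
    = 148/256 = 0.578125
Since 0.578125 <= 1, Kraft's inequality IS satisfied.
A prefix code with these lengths CAN exist.

Kraft sum = 0.578125. Satisfied.


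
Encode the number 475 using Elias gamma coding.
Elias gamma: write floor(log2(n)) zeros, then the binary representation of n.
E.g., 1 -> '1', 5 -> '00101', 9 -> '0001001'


num_bits = floor(log2(475)) + 1 = 9
leading_zeros = num_bits - 1 = 8
binary(475) = 111011011

Elias gamma(475) = '00000000' + '111011011' = 00000000111011011 (17 bits)


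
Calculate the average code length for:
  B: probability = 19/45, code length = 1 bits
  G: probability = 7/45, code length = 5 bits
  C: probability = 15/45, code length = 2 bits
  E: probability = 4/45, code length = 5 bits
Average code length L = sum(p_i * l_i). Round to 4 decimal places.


Weighted contributions p_i * l_i:
  B: (19/45) * 1 = 19/45
  G: (7/45) * 5 = 35/45
  C: (15/45) * 2 = 30/45
  E: (4/45) * 5 = 20/45
Sum = (19 + 35 + 30 + 20)/45 = 104/45

L = 104/45 = 2.3111 bits/symbol


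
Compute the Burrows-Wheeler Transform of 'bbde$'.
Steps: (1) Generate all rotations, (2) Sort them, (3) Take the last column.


Rotations (sorted):
  0: $bbde -> last char: e
  1: bbde$ -> last char: $
  2: bde$b -> last char: b
  3: de$bb -> last char: b
  4: e$bbd -> last char: d


BWT = e$bbd


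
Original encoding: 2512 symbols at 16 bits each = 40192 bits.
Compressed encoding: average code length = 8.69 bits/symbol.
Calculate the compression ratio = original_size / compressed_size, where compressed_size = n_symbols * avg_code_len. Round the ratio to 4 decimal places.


original_size = n_symbols * orig_bits = 2512 * 16 = 40192 bits
compressed_size = n_symbols * avg_code_len = 2512 * 8.69 = 21829.28 bits
ratio = original_size / compressed_size = 40192 / 21829.28 = 1.8412

Compression ratio = 1.8412
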